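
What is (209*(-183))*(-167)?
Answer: 6387249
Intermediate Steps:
(209*(-183))*(-167) = -38247*(-167) = 6387249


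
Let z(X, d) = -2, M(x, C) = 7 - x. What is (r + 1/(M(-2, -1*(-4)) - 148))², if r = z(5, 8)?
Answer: 77841/19321 ≈ 4.0288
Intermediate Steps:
r = -2
(r + 1/(M(-2, -1*(-4)) - 148))² = (-2 + 1/((7 - 1*(-2)) - 148))² = (-2 + 1/((7 + 2) - 148))² = (-2 + 1/(9 - 148))² = (-2 + 1/(-139))² = (-2 - 1/139)² = (-279/139)² = 77841/19321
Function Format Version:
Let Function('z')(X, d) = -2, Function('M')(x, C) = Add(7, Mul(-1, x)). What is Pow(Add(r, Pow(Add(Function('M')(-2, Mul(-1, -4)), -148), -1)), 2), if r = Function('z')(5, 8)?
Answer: Rational(77841, 19321) ≈ 4.0288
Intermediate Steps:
r = -2
Pow(Add(r, Pow(Add(Function('M')(-2, Mul(-1, -4)), -148), -1)), 2) = Pow(Add(-2, Pow(Add(Add(7, Mul(-1, -2)), -148), -1)), 2) = Pow(Add(-2, Pow(Add(Add(7, 2), -148), -1)), 2) = Pow(Add(-2, Pow(Add(9, -148), -1)), 2) = Pow(Add(-2, Pow(-139, -1)), 2) = Pow(Add(-2, Rational(-1, 139)), 2) = Pow(Rational(-279, 139), 2) = Rational(77841, 19321)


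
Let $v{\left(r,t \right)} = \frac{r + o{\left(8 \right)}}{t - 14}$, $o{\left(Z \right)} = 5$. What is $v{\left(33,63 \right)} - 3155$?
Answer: $- \frac{154557}{49} \approx -3154.2$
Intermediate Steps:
$v{\left(r,t \right)} = \frac{5 + r}{-14 + t}$ ($v{\left(r,t \right)} = \frac{r + 5}{t - 14} = \frac{5 + r}{-14 + t}$)
$v{\left(33,63 \right)} - 3155 = \frac{5 + 33}{-14 + 63} - 3155 = \frac{1}{49} \cdot 38 - 3155 = \frac{38}{49} - 3155 = - \frac{154557}{49}$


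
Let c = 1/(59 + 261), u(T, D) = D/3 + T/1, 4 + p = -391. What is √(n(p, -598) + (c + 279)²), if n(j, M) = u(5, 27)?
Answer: 3*√885836729/320 ≈ 279.03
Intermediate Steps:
p = -395 (p = -4 - 391 = -395)
u(T, D) = T + D/3 (u(T, D) = D*(⅓) + T*1 = D/3 + T = T + D/3)
n(j, M) = 14 (n(j, M) = 5 + (⅓)*27 = 5 + 9 = 14)
c = 1/320 ≈ 0.0031250
√(n(p, -598) + (c + 279)²) = √(14 + (1/320 + 279)²) = √(14 + (89281/320)²) = √(14 + 7971096961/102400) = √(7972530561/102400) = 3*√885836729/320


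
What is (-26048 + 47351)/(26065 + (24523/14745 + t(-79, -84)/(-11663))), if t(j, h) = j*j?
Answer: 3663496828305/4482616408979 ≈ 0.81727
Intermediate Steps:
t(j, h) = j**2
(-26048 + 47351)/(26065 + (24523/14745 + t(-79, -84)/(-11663))) = (-26048 + 47351)/(26065 + (24523/14745 + (-79)**2/(-11663))) = 21303/(26065 + (24523*(1/14745) + 6241*(-1/11663))) = 21303/(26065 + (24523/14745 - 6241/11663)) = 21303/(26065 + 193988204/171970935) = 21303/(4482616408979/171970935) = 21303*(171970935/4482616408979) = 3663496828305/4482616408979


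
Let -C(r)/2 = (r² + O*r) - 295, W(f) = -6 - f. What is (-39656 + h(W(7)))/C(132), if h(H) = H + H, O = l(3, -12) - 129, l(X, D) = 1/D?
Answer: 19841/90 ≈ 220.46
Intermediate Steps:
O = -1549/12 (O = 1/(-12) - 129 = -1/12 - 129 = -1549/12 ≈ -129.08)
h(H) = 2*H
C(r) = 590 - 2*r² + 1549*r/6 (C(r) = -2*((r² - 1549*r/12) - 295) = -2*(-295 + r² - 1549*r/12) = 590 - 2*r² + 1549*r/6)
(-39656 + h(W(7)))/C(132) = (-39656 + 2*(-6 - 1*7))/(590 - 2*132² + (1549/6)*132) = (-39656 + 2*(-6 - 7))/(590 - 2*17424 + 34078) = (-39656 + 2*(-13))/(590 - 34848 + 34078) = (-39656 - 26)/(-180) = -39682*(-1/180) = 19841/90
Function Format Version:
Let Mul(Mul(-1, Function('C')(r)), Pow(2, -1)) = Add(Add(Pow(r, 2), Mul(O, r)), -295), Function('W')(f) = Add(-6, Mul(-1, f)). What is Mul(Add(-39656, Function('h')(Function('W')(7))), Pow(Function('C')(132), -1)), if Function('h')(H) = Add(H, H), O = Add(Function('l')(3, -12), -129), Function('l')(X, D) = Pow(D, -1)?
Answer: Rational(19841, 90) ≈ 220.46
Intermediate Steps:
O = Rational(-1549, 12) (O = Add(Pow(-12, -1), -129) = Add(Rational(-1, 12), -129) = Rational(-1549, 12) ≈ -129.08)
Function('h')(H) = Mul(2, H)
Function('C')(r) = Add(590, Mul(-2, Pow(r, 2)), Mul(Rational(1549, 6), r)) (Function('C')(r) = Mul(-2, Add(Add(Pow(r, 2), Mul(Rational(-1549, 12), r)), -295)) = Mul(-2, Add(-295, Pow(r, 2), Mul(Rational(-1549, 12), r))) = Add(590, Mul(-2, Pow(r, 2)), Mul(Rational(1549, 6), r)))
Mul(Add(-39656, Function('h')(Function('W')(7))), Pow(Function('C')(132), -1)) = Mul(Add(-39656, Mul(2, Add(-6, Mul(-1, 7)))), Pow(Add(590, Mul(-2, Pow(132, 2)), Mul(Rational(1549, 6), 132)), -1)) = Mul(Add(-39656, Mul(2, Add(-6, -7))), Pow(Add(590, Mul(-2, 17424), 34078), -1)) = Mul(Add(-39656, Mul(2, -13)), Pow(Add(590, -34848, 34078), -1)) = Mul(Add(-39656, -26), Pow(-180, -1)) = Mul(-39682, Rational(-1, 180)) = Rational(19841, 90)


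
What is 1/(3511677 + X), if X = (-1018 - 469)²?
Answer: 1/5722846 ≈ 1.7474e-7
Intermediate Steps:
X = 2211169 (X = (-1487)² = 2211169)
1/(3511677 + X) = 1/(3511677 + 2211169) = 1/5722846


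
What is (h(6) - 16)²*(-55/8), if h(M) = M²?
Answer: -2750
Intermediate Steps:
(h(6) - 16)²*(-55/8) = (6² - 16)²*(-55/8) = (36 - 16)²*(-55*⅛) = 20²*(-55/8) = 400*(-55/8) = -2750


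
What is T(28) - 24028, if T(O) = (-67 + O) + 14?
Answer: -24053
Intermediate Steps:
T(O) = -53 + O
T(28) - 24028 = (-53 + 28) - 24028 = -25 - 24028 = -24053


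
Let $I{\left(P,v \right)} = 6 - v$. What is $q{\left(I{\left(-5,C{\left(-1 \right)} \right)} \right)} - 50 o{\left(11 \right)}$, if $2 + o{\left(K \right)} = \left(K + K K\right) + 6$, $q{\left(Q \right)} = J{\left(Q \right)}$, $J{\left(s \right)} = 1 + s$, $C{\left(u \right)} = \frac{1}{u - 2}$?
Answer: $- \frac{20378}{3} \approx -6792.7$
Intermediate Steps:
$C{\left(u \right)} = \frac{1}{-2 + u}$
$q{\left(Q \right)} = 1 + Q$
$o{\left(K \right)} = 4 + K + K^{2}$ ($o{\left(K \right)} = -2 + \left(\left(K + K K\right) + 6\right) = -2 + \left(\left(K + K^{2}\right) + 6\right) = -2 + \left(6 + K + K^{2}\right) = 4 + K + K^{2}$)
$q{\left(I{\left(-5,C{\left(-1 \right)} \right)} \right)} - 50 o{\left(11 \right)} = \left(1 + \left(6 - \frac{1}{-2 - 1}\right)\right) - 50 \left(4 + 11 + 11^{2}\right) = \left(1 + \left(6 - \frac{1}{-3}\right)\right) - 50 \left(4 + 11 + 121\right) = \left(1 + \left(6 - - \frac{1}{3}\right)\right) - 6800 = \left(1 + \left(6 + \frac{1}{3}\right)\right) - 6800 = \left(1 + \frac{19}{3}\right) - 6800 = \frac{22}{3} - 6800 = - \frac{20378}{3}$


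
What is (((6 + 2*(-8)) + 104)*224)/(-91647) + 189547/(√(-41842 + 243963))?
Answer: -21056/91647 + 189547*√202121/202121 ≈ 421.38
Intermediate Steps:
(((6 + 2*(-8)) + 104)*224)/(-91647) + 189547/(√(-41842 + 243963)) = (((6 - 16) + 104)*224)*(-1/91647) + 189547/(√202121) = ((-10 + 104)*224)*(-1/91647) + 189547*(√202121/202121) = (94*224)*(-1/91647) + 189547*√202121/202121 = 21056*(-1/91647) + 189547*√202121/202121 = -21056/91647 + 189547*√202121/202121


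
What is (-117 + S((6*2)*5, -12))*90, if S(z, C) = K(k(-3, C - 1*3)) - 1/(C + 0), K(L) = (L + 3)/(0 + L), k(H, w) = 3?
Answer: -20685/2 ≈ -10343.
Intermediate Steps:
K(L) = (3 + L)/L
S(z, C) = 2 - 1/C (S(z, C) = (3 + 3)/3 - 1/(C + 0) = (⅓)*6 - 1/C = 2 - 1/C)
(-117 + S((6*2)*5, -12))*90 = (-117 + (2 - 1/(-12)))*90 = (-117 + (2 - 1*(-1/12)))*90 = (-117 + (2 + 1/12))*90 = (-117 + 25/12)*90 = -1379/12*90 = -20685/2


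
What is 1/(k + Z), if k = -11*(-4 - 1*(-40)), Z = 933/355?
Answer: -355/139647 ≈ -0.0025421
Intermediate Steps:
Z = 933/355 (Z = 933*(1/355) = 933/355 ≈ 2.6282)
k = -396 (k = -11*(-4 + 40) = -11*36 = -396)
1/(k + Z) = 1/(-396 + 933/355) = 1/(-139647/355) = -355/139647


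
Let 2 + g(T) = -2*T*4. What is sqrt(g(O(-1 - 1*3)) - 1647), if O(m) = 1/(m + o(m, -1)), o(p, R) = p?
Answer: 4*I*sqrt(103) ≈ 40.596*I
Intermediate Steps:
O(m) = 1/(2*m) (O(m) = 1/(m + m) = 1/(2*m))
g(T) = -2 - 8*T (g(T) = -2 - 2*T*4 = -2 - 8*T)
sqrt(g(O(-1 - 1*3)) - 1647) = sqrt((-2 - 4/(-1 - 1*3)) - 1647) = sqrt((-2 - 4/(-1 - 3)) - 1647) = sqrt((-2 - 4/(-4)) - 1647) = sqrt((-2 - 4*(-1)/4) - 1647) = sqrt((-2 - 8*(-1/8)) - 1647) = sqrt((-2 + 1) - 1647) = sqrt(-1 - 1647) = sqrt(-1648) = 4*I*sqrt(103)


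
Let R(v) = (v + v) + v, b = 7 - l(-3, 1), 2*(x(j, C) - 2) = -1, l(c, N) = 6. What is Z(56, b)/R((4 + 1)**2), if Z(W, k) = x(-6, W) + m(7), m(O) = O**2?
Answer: 101/150 ≈ 0.67333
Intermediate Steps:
x(j, C) = 3/2 (x(j, C) = 2 + (1/2)*(-1) = 2 - 1/2 = 3/2)
b = 1 (b = 7 - 1*6 = 7 - 6 = 1)
Z(W, k) = 101/2 (Z(W, k) = 3/2 + 7**2 = 3/2 + 49 = 101/2)
R(v) = 3*v (R(v) = 2*v + v = 3*v)
Z(56, b)/R((4 + 1)**2) = 101/(2*((3*(4 + 1)**2))) = 101/(2*((3*5**2))) = 101/(2*((3*25))) = (101/2)/75 = (101/2)*(1/75) = 101/150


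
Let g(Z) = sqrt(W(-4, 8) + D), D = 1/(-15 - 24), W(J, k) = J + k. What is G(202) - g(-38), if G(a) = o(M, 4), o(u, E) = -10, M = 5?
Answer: -10 - sqrt(6045)/39 ≈ -11.994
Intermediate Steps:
D = -1/39 (D = 1/(-39) = -1/39 ≈ -0.025641)
g(Z) = sqrt(6045)/39 (g(Z) = sqrt((-4 + 8) - 1/39) = sqrt(4 - 1/39) = sqrt(155/39) = sqrt(6045)/39)
G(a) = -10
G(202) - g(-38) = -10 - sqrt(6045)/39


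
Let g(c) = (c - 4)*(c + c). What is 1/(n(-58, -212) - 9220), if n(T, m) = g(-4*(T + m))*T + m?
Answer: -1/134810712 ≈ -7.4178e-9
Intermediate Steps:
g(c) = 2*c*(-4 + c) (g(c) = (-4 + c)*(2*c) = 2*c*(-4 + c))
n(T, m) = m + 2*T*(-4*T - 4*m)*(-4 - 4*T - 4*m) (n(T, m) = (2*(-4*(T + m))*(-4 - 4*(T + m)))*T + m = (2*(-4*T - 4*m)*(-4 + (-4*T - 4*m)))*T + m = (2*(-4*T - 4*m)*(-4 - 4*T - 4*m))*T + m = 2*T*(-4*T - 4*m)*(-4 - 4*T - 4*m) + m = m + 2*T*(-4*T - 4*m)*(-4 - 4*T - 4*m))
1/(n(-58, -212) - 9220) = 1/((-212 + 32*(-58)*(-58 - 212)*(1 - 58 - 212)) - 9220) = 1/((-212 + 32*(-58)*(-270)*(-269)) - 9220) = 1/((-212 - 134801280) - 9220) = 1/(-134801492 - 9220) = 1/(-134810712) = -1/134810712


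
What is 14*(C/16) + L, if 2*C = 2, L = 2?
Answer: 23/8 ≈ 2.8750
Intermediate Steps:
C = 1 (C = (½)*2 = 1)
14*(C/16) + L = 14*(1/16) + 2 = 7/8 + 2 = 23/8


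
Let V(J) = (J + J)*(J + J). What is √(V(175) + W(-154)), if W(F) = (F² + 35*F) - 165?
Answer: 3*√15629 ≈ 375.05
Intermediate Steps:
W(F) = -165 + F² + 35*F
V(J) = 4*J² (V(J) = (2*J)*(2*J) = 4*J²)
√(V(175) + W(-154)) = √(4*175² + (-165 + (-154)² + 35*(-154))) = √(4*30625 + (-165 + 23716 - 5390)) = √(122500 + 18161) = √140661 = 3*√15629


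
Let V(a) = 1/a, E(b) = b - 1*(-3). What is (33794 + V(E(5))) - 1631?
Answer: 257305/8 ≈ 32163.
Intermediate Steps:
E(b) = 3 + b (E(b) = b + 3 = 3 + b)
(33794 + V(E(5))) - 1631 = (33794 + 1/(3 + 5)) - 1631 = (33794 + 1/8) - 1631 = 270353/8 - 1631 = 257305/8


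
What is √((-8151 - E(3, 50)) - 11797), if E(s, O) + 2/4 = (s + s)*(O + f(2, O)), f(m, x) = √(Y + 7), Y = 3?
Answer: √(-80990 - 24*√10)/2 ≈ 142.36*I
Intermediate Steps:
f(m, x) = √10 (f(m, x) = √(3 + 7) = √10)
E(s, O) = -½ + 2*s*(O + √10) (E(s, O) = -½ + (s + s)*(O + √10) = -½ + (2*s)*(O + √10) = -½ + 2*s*(O + √10))
√((-8151 - E(3, 50)) - 11797) = √((-8151 - (-½ + 2*50*3 + 2*3*√10)) - 11797) = √((-8151 - (-½ + 300 + 6*√10)) - 11797) = √((-8151 - (599/2 + 6*√10)) - 11797) = √((-8151 + (-599/2 - 6*√10)) - 11797) = √((-16901/2 - 6*√10) - 11797) = √(-40495/2 - 6*√10)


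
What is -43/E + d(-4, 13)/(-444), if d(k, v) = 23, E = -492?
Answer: 54/1517 ≈ 0.035597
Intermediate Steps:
-43/E + d(-4, 13)/(-444) = -43/(-492) + 23/(-444) = -43*(-1/492) + 23*(-1/444) = 43/492 - 23/444 = 54/1517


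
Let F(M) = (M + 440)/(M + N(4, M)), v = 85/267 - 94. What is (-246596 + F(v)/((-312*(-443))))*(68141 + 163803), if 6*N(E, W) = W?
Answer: -57673999842365488518/1008349069 ≈ -5.7196e+10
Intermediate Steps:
N(E, W) = W/6
v = -25013/267 (v = 85*(1/267) - 94 = 85/267 - 94 = -25013/267 ≈ -93.682)
F(M) = 6*(440 + M)/(7*M) (F(M) = (M + 440)/(M + M/6) = (440 + M)/((7*M/6)) = (440 + M)*(6/(7*M)) = 6*(440 + M)/(7*M))
(-246596 + F(v)/((-312*(-443))))*(68141 + 163803) = (-246596 + (6*(440 - 25013/267)/(7*(-25013/267)))/((-312*(-443))))*(68141 + 163803) = (-246596 + ((6/7)*(-267/25013)*(92467/267))/138216)*231944 = (-246596 - 554802/175091*1/138216)*231944 = (-246596 - 92467/4033396276)*231944 = -994619388168963/4033396276*231944 = -57673999842365488518/1008349069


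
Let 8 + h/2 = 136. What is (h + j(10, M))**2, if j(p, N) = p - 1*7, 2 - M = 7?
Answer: 67081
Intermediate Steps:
M = -5 (M = 2 - 1*7 = 2 - 7 = -5)
j(p, N) = -7 + p (j(p, N) = p - 7 = -7 + p)
h = 256 (h = -16 + 2*136 = -16 + 272 = 256)
(h + j(10, M))**2 = (256 + (-7 + 10))**2 = (256 + 3)**2 = 259**2 = 67081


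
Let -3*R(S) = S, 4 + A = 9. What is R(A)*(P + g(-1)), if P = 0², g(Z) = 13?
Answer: -65/3 ≈ -21.667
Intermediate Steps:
A = 5 (A = -4 + 9 = 5)
P = 0
R(S) = -S/3
R(A)*(P + g(-1)) = (-⅓*5)*(0 + 13) = -5/3*13 = -65/3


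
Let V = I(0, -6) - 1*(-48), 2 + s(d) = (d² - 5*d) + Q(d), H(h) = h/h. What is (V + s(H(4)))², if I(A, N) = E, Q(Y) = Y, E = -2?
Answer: 1681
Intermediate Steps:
I(A, N) = -2
H(h) = 1
s(d) = -2 + d² - 4*d (s(d) = -2 + ((d² - 5*d) + d) = -2 + (d² - 4*d) = -2 + d² - 4*d)
V = 46 (V = -2 - 1*(-48) = -2 + 48 = 46)
(V + s(H(4)))² = (46 + (-2 + 1² - 4*1))² = (46 + (-2 + 1 - 4))² = (46 - 5)² = 41² = 1681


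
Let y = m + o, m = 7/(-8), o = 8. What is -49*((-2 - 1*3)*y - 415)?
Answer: 176645/8 ≈ 22081.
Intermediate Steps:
m = -7/8 (m = 7*(-⅛) = -7/8 ≈ -0.87500)
y = 57/8 (y = -7/8 + 8 = 57/8 ≈ 7.1250)
-49*((-2 - 1*3)*y - 415) = -49*((-2 - 1*3)*(57/8) - 415) = -49*((-2 - 3)*(57/8) - 415) = -49*(-5*57/8 - 415) = -49*(-285/8 - 415) = -49*(-3605/8) = 176645/8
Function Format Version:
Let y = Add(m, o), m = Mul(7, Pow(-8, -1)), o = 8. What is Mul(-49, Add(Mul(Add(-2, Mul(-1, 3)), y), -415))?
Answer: Rational(176645, 8) ≈ 22081.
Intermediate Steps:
m = Rational(-7, 8) (m = Mul(7, Rational(-1, 8)) = Rational(-7, 8) ≈ -0.87500)
y = Rational(57, 8) (y = Add(Rational(-7, 8), 8) = Rational(57, 8) ≈ 7.1250)
Mul(-49, Add(Mul(Add(-2, Mul(-1, 3)), y), -415)) = Mul(-49, Add(Mul(Add(-2, Mul(-1, 3)), Rational(57, 8)), -415)) = Mul(-49, Add(Mul(Add(-2, -3), Rational(57, 8)), -415)) = Mul(-49, Add(Mul(-5, Rational(57, 8)), -415)) = Mul(-49, Add(Rational(-285, 8), -415)) = Mul(-49, Rational(-3605, 8)) = Rational(176645, 8)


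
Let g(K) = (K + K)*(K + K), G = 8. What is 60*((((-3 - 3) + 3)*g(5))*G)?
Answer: -144000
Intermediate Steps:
g(K) = 4*K² (g(K) = (2*K)*(2*K) = 4*K²)
60*((((-3 - 3) + 3)*g(5))*G) = 60*((((-3 - 3) + 3)*(4*5²))*8) = 60*(((-6 + 3)*(4*25))*8) = 60*(-3*100*8) = 60*(-300*8) = 60*(-2400) = -144000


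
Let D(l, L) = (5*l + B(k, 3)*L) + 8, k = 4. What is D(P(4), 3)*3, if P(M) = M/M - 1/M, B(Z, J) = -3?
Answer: 33/4 ≈ 8.2500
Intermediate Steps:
P(M) = 1 - 1/M
D(l, L) = 8 - 3*L + 5*l (D(l, L) = (5*l - 3*L) + 8 = (-3*L + 5*l) + 8 = 8 - 3*L + 5*l)
D(P(4), 3)*3 = (8 - 3*3 + 5*((-1 + 4)/4))*3 = (8 - 9 + 5*((1/4)*3))*3 = (8 - 9 + 5*(3/4))*3 = (8 - 9 + 15/4)*3 = (11/4)*3 = 33/4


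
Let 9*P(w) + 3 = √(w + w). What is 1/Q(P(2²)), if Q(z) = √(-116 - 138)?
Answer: -I*√254/254 ≈ -0.062746*I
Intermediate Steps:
P(w) = -⅓ + √2*√w/9 (P(w) = -⅓ + √(w + w)/9 = -⅓ + √(2*w)/9 = -⅓ + (√2*√w)/9 = -⅓ + √2*√w/9)
Q(z) = I*√254 (Q(z) = √(-254) = I*√254)
1/Q(P(2²)) = 1/(I*√254) = -I*√254/254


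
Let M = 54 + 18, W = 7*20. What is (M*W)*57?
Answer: 574560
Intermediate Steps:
W = 140
M = 72
(M*W)*57 = (72*140)*57 = 10080*57 = 574560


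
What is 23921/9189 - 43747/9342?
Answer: -19835689/9538182 ≈ -2.0796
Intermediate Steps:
23921/9189 - 43747/9342 = -19835689/9538182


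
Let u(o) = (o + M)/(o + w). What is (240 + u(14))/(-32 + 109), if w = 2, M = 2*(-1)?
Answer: 963/308 ≈ 3.1266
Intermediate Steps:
M = -2
u(o) = (-2 + o)/(2 + o) (u(o) = (o - 2)/(o + 2) = (-2 + o)/(2 + o))
(240 + u(14))/(-32 + 109) = (240 + (-2 + 14)/(2 + 14))/(-32 + 109) = (240 + 12/16)/77 = (240 + (1/16)*12)*(1/77) = (240 + ¾)*(1/77) = (963/4)*(1/77) = 963/308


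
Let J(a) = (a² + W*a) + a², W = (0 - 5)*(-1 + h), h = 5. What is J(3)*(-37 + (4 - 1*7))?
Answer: 1680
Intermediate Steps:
W = -20 (W = (0 - 5)*(-1 + 5) = -5*4 = -20)
J(a) = -20*a + 2*a² (J(a) = (a² - 20*a) + a² = -20*a + 2*a²)
J(3)*(-37 + (4 - 1*7)) = (2*3*(-10 + 3))*(-37 + (4 - 1*7)) = (2*3*(-7))*(-37 + (4 - 7)) = -42*(-37 - 3) = -42*(-40) = 1680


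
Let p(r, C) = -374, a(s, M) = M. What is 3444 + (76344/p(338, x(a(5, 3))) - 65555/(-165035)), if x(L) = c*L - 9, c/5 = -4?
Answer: 19999940749/6172309 ≈ 3240.3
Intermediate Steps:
c = -20 (c = 5*(-4) = -20)
x(L) = -9 - 20*L (x(L) = -20*L - 9 = -9 - 20*L)
3444 + (76344/p(338, x(a(5, 3))) - 65555/(-165035)) = 3444 + (76344/(-374) - 65555/(-165035)) = 3444 + (76344*(-1/374) - 65555*(-1/165035)) = 3444 + (-38172/187 + 13111/33007) = 3444 - 1257491447/6172309 = 19999940749/6172309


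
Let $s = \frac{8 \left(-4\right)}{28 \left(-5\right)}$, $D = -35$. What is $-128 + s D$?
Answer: $-136$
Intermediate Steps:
$s = \frac{8}{35}$ ($s = - \frac{32}{-140} = \left(-32\right) \left(- \frac{1}{140}\right) = \frac{8}{35} \approx 0.22857$)
$-128 + s D = -128 + \frac{8}{35} \left(-35\right) = -128 - 8 = -136$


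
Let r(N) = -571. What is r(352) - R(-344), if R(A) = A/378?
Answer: -107747/189 ≈ -570.09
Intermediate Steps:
R(A) = A/378 (R(A) = A*(1/378) = A/378)
r(352) - R(-344) = -571 - (-344)/378 = -571 - 1*(-172/189) = -571 + 172/189 = -107747/189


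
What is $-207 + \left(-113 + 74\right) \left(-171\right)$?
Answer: $6462$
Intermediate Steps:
$-207 + \left(-113 + 74\right) \left(-171\right) = -207 - -6669 = -207 + 6669 = 6462$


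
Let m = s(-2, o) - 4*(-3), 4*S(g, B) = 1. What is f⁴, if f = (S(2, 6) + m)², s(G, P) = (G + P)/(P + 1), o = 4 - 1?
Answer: 152587890625/256 ≈ 5.9605e+8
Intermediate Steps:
S(g, B) = ¼ (S(g, B) = (¼)*1 = ¼)
o = 3
s(G, P) = (G + P)/(1 + P)
m = 49/4 (m = (-2 + 3)/(1 + 3) - 4*(-3) = 1/4 + 12 = (¼)*1 + 12 = ¼ + 12 = 49/4 ≈ 12.250)
f = 625/4 (f = (¼ + 49/4)² = (25/2)² = 625/4 ≈ 156.25)
f⁴ = (625/4)⁴ = 152587890625/256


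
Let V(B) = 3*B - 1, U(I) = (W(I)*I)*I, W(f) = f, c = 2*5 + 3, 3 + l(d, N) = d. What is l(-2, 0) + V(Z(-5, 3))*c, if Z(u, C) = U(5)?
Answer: 4857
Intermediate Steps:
l(d, N) = -3 + d
c = 13 (c = 10 + 3 = 13)
U(I) = I**3 (U(I) = (I*I)*I = I**2*I = I**3)
Z(u, C) = 125 (Z(u, C) = 5**3 = 125)
V(B) = -1 + 3*B
l(-2, 0) + V(Z(-5, 3))*c = (-3 - 2) + (-1 + 3*125)*13 = -5 + (-1 + 375)*13 = -5 + 374*13 = -5 + 4862 = 4857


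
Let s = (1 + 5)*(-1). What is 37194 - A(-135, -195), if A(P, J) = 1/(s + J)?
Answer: 7475995/201 ≈ 37194.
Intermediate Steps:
s = -6 (s = 6*(-1) = -6)
A(P, J) = 1/(-6 + J)
37194 - A(-135, -195) = 37194 - 1/(-6 - 195) = 37194 - 1/(-201) = 37194 - 1*(-1/201) = 37194 + 1/201 = 7475995/201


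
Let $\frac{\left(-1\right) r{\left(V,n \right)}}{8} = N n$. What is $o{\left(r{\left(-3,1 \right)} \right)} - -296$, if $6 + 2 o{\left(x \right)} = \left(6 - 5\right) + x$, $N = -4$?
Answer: $\frac{619}{2} \approx 309.5$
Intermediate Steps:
$r{\left(V,n \right)} = 32 n$ ($r{\left(V,n \right)} = - 8 \left(- 4 n\right) = 32 n$)
$o{\left(x \right)} = - \frac{5}{2} + \frac{x}{2}$ ($o{\left(x \right)} = -3 + \frac{\left(6 - 5\right) + x}{2} = -3 + \frac{1 + x}{2} = -3 + \left(\frac{1}{2} + \frac{x}{2}\right) = - \frac{5}{2} + \frac{x}{2}$)
$o{\left(r{\left(-3,1 \right)} \right)} - -296 = \left(- \frac{5}{2} + \frac{32 \cdot 1}{2}\right) - -296 = \left(- \frac{5}{2} + \frac{1}{2} \cdot 32\right) + 296 = \left(- \frac{5}{2} + 16\right) + 296 = \frac{27}{2} + 296 = \frac{619}{2}$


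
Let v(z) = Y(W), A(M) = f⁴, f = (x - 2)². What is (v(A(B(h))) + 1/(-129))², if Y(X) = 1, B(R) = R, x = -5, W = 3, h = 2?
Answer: 16384/16641 ≈ 0.98456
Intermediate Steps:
f = 49 (f = (-5 - 2)² = (-7)² = 49)
A(M) = 5764801 (A(M) = 49⁴ = 5764801)
v(z) = 1
(v(A(B(h))) + 1/(-129))² = (1 + 1/(-129))² = (1 - 1/129)² = (128/129)² = 16384/16641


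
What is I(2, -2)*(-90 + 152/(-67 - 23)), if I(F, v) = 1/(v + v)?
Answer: 2063/90 ≈ 22.922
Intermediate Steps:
I(F, v) = 1/(2*v)
I(2, -2)*(-90 + 152/(-67 - 23)) = ((1/2)/(-2))*(-90 + 152/(-67 - 23)) = ((1/2)*(-1/2))*(-90 + 152/(-90)) = -(-90 + 152*(-1/90))/4 = -(-90 - 76/45)/4 = -1/4*(-4126/45) = 2063/90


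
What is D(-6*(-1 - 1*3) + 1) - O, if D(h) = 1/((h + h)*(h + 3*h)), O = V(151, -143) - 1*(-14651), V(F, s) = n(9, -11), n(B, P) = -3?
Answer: -73239999/5000 ≈ -14648.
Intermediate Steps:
V(F, s) = -3
O = 14648 (O = -3 - 1*(-14651) = -3 + 14651 = 14648)
D(h) = 1/(8*h²) (D(h) = 1/((2*h)*(4*h)) = 1/(8*h²))
D(-6*(-1 - 1*3) + 1) - O = 1/(8*(-6*(-1 - 1*3) + 1)²) - 1*14648 = 1/(8*(-6*(-1 - 3) + 1)²) - 14648 = 1/(8*(-6*(-4) + 1)²) - 14648 = 1/(8*(24 + 1)²) - 14648 = (⅛)/25² - 14648 = (⅛)*(1/625) - 14648 = 1/5000 - 14648 = -73239999/5000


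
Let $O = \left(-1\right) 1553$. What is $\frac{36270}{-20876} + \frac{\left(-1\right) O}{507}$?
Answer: $\frac{7015769}{5292066} \approx 1.3257$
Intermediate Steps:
$O = -1553$
$\frac{36270}{-20876} + \frac{\left(-1\right) O}{507} = \frac{36270}{-20876} + \frac{\left(-1\right) \left(-1553\right)}{507} = 36270 \left(- \frac{1}{20876}\right) + 1553 \cdot \frac{1}{507} = - \frac{18135}{10438} + \frac{1553}{507} = \frac{7015769}{5292066}$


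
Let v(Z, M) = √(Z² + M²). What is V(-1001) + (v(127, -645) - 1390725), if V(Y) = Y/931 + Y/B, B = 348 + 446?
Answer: -146863588125/105602 + √432154 ≈ -1.3901e+6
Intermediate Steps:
B = 794
V(Y) = 1725*Y/739214 (V(Y) = Y/931 + Y/794 = 1725*Y/739214)
v(Z, M) = √(M² + Z²)
V(-1001) + (v(127, -645) - 1390725) = (1725/739214)*(-1001) + (√((-645)² + 127²) - 1390725) = -246675/105602 + (√(416025 + 16129) - 1390725) = -246675/105602 + (√432154 - 1390725) = -246675/105602 + (-1390725 + √432154) = -146863588125/105602 + √432154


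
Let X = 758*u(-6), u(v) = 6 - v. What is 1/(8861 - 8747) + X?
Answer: 1036945/114 ≈ 9096.0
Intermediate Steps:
X = 9096 (X = 758*(6 - 1*(-6)) = 758*(6 + 6) = 758*12 = 9096)
1/(8861 - 8747) + X = 1/(8861 - 8747) + 9096 = 1/114 + 9096 = 1036945/114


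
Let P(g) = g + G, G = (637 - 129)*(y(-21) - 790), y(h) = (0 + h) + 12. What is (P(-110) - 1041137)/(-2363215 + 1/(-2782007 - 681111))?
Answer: 5011613119402/8184092404371 ≈ 0.61236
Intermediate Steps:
y(h) = 12 + h (y(h) = h + 12 = 12 + h)
G = -405892 (G = (637 - 129)*((12 - 21) - 790) = 508*(-9 - 790) = 508*(-799) = -405892)
P(g) = -405892 + g (P(g) = g - 405892 = -405892 + g)
(P(-110) - 1041137)/(-2363215 + 1/(-2782007 - 681111)) = ((-405892 - 110) - 1041137)/(-2363215 + 1/(-2782007 - 681111)) = (-406002 - 1041137)/(-2363215 + 1/(-3463118)) = -1447139/(-2363215 - 1/3463118) = -1447139/(-8184092404371/3463118) = -1447139*(-3463118/8184092404371) = 5011613119402/8184092404371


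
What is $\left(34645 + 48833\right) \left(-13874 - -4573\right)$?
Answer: $-776428878$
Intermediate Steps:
$\left(34645 + 48833\right) \left(-13874 - -4573\right) = 83478 \left(-13874 + 4573\right) = 83478 \left(-9301\right) = -776428878$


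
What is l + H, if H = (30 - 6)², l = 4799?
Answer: 5375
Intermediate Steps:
H = 576 (H = 24² = 576)
l + H = 4799 + 576 = 5375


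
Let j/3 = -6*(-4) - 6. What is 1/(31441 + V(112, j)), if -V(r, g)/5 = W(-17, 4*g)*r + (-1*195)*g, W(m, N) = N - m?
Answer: -1/46389 ≈ -2.1557e-5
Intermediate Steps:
j = 54 (j = 3*(-6*(-4) - 6) = 3*(24 - 6) = 3*18 = 54)
V(r, g) = 975*g - 5*r*(17 + 4*g) (V(r, g) = -5*((4*g - 1*(-17))*r + (-1*195)*g) = -5*((4*g + 17)*r - 195*g) = -5*((17 + 4*g)*r - 195*g) = -5*(r*(17 + 4*g) - 195*g) = -5*(-195*g + r*(17 + 4*g)) = 975*g - 5*r*(17 + 4*g))
1/(31441 + V(112, j)) = 1/(31441 + (975*54 - 5*112*(17 + 4*54))) = 1/(31441 + (52650 - 5*112*(17 + 216))) = 1/(31441 + (52650 - 5*112*233)) = 1/(31441 + (52650 - 130480)) = 1/(31441 - 77830) = 1/(-46389) = -1/46389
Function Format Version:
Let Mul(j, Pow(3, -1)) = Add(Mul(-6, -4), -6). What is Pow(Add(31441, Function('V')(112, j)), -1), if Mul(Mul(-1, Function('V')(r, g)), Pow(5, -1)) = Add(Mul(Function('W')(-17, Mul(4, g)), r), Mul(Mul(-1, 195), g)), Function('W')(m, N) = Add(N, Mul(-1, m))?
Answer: Rational(-1, 46389) ≈ -2.1557e-5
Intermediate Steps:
j = 54 (j = Mul(3, Add(Mul(-6, -4), -6)) = Mul(3, Add(24, -6)) = Mul(3, 18) = 54)
Function('V')(r, g) = Add(Mul(975, g), Mul(-5, r, Add(17, Mul(4, g)))) (Function('V')(r, g) = Mul(-5, Add(Mul(Add(Mul(4, g), Mul(-1, -17)), r), Mul(Mul(-1, 195), g))) = Mul(-5, Add(Mul(Add(Mul(4, g), 17), r), Mul(-195, g))) = Mul(-5, Add(Mul(Add(17, Mul(4, g)), r), Mul(-195, g))) = Mul(-5, Add(Mul(r, Add(17, Mul(4, g))), Mul(-195, g))) = Mul(-5, Add(Mul(-195, g), Mul(r, Add(17, Mul(4, g))))) = Add(Mul(975, g), Mul(-5, r, Add(17, Mul(4, g)))))
Pow(Add(31441, Function('V')(112, j)), -1) = Pow(Add(31441, Add(Mul(975, 54), Mul(-5, 112, Add(17, Mul(4, 54))))), -1) = Pow(Add(31441, Add(52650, Mul(-5, 112, Add(17, 216)))), -1) = Pow(Add(31441, Add(52650, Mul(-5, 112, 233))), -1) = Pow(Add(31441, Add(52650, -130480)), -1) = Pow(Add(31441, -77830), -1) = Pow(-46389, -1) = Rational(-1, 46389)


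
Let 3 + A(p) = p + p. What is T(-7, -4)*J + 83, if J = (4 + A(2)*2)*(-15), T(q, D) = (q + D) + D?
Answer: 1433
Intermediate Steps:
A(p) = -3 + 2*p (A(p) = -3 + (p + p) = -3 + 2*p)
T(q, D) = q + 2*D (T(q, D) = (D + q) + D = q + 2*D)
J = -90 (J = (4 + (-3 + 2*2)*2)*(-15) = (4 + (-3 + 4)*2)*(-15) = (4 + 1*2)*(-15) = (4 + 2)*(-15) = 6*(-15) = -90)
T(-7, -4)*J + 83 = (-7 + 2*(-4))*(-90) + 83 = (-7 - 8)*(-90) + 83 = -15*(-90) + 83 = 1350 + 83 = 1433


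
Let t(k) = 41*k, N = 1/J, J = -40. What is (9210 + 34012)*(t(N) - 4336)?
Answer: -3749097891/20 ≈ -1.8745e+8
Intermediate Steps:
N = -1/40 (N = 1/(-40) = -1/40 ≈ -0.025000)
(9210 + 34012)*(t(N) - 4336) = (9210 + 34012)*(41*(-1/40) - 4336) = 43222*(-41/40 - 4336) = 43222*(-173481/40) = -3749097891/20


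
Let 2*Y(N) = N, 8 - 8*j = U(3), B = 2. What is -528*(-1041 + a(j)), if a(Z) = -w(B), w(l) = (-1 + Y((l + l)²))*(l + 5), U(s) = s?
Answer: 575520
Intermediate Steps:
j = 5/8 (j = 1 - ⅛*3 = 1 - 3/8 = 5/8 ≈ 0.62500)
Y(N) = N/2
w(l) = (-1 + 2*l²)*(5 + l) (w(l) = (-1 + (l + l)²/2)*(l + 5) = (-1 + (2*l)²/2)*(5 + l) = (-1 + (4*l²)/2)*(5 + l) = (-1 + 2*l²)*(5 + l))
a(Z) = -49 (a(Z) = -(-5 - 1*2 + 2*2³ + 10*2²) = -(-5 - 2 + 2*8 + 10*4) = -(-5 - 2 + 16 + 40) = -1*49 = -49)
-528*(-1041 + a(j)) = -528*(-1041 - 49) = -528*(-1090) = 575520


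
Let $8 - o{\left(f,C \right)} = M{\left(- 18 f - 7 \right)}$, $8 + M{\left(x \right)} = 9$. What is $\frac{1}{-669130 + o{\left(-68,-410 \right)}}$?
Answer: $- \frac{1}{669123} \approx -1.4945 \cdot 10^{-6}$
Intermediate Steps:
$M{\left(x \right)} = 1$ ($M{\left(x \right)} = -8 + 9 = 1$)
$o{\left(f,C \right)} = 7$ ($o{\left(f,C \right)} = 8 - 1 = 7$)
$\frac{1}{-669130 + o{\left(-68,-410 \right)}} = \frac{1}{-669130 + 7} = \frac{1}{-669123} = - \frac{1}{669123}$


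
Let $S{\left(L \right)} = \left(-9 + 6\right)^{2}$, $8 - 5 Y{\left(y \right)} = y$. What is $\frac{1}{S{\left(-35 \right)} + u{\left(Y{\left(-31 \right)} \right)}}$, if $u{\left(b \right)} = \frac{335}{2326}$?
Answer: $\frac{2326}{21269} \approx 0.10936$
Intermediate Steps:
$Y{\left(y \right)} = \frac{8}{5} - \frac{y}{5}$
$S{\left(L \right)} = 9$ ($S{\left(L \right)} = \left(-3\right)^{2} = 9$)
$u{\left(b \right)} = \frac{335}{2326}$ ($u{\left(b \right)} = 335 \cdot \frac{1}{2326} = \frac{335}{2326}$)
$\frac{1}{S{\left(-35 \right)} + u{\left(Y{\left(-31 \right)} \right)}} = \frac{1}{9 + \frac{335}{2326}} = \frac{1}{\frac{21269}{2326}} = \frac{2326}{21269}$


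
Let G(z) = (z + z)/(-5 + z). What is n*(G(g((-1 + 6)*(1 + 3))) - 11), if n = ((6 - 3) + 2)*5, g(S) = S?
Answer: -625/3 ≈ -208.33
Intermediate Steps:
G(z) = 2*z/(-5 + z) (G(z) = (2*z)/(-5 + z) = 2*z/(-5 + z))
n = 25 (n = (3 + 2)*5 = 5*5 = 25)
n*(G(g((-1 + 6)*(1 + 3))) - 11) = 25*(2*((-1 + 6)*(1 + 3))/(-5 + (-1 + 6)*(1 + 3)) - 11) = 25*(2*(5*4)/(-5 + 5*4) - 11) = 25*(2*20/(-5 + 20) - 11) = 25*(2*20/15 - 11) = 25*(2*20*(1/15) - 11) = 25*(8/3 - 11) = 25*(-25/3) = -625/3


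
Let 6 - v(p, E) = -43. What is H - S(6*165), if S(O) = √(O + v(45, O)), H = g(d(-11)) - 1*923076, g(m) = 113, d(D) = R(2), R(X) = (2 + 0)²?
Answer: -922963 - √1039 ≈ -9.2300e+5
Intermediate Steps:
R(X) = 4 (R(X) = 2² = 4)
d(D) = 4
v(p, E) = 49 (v(p, E) = 6 - 1*(-43) = 6 + 43 = 49)
H = -922963 (H = 113 - 1*923076 = 113 - 923076 = -922963)
S(O) = √(49 + O) (S(O) = √(O + 49) = √(49 + O))
H - S(6*165) = -922963 - √(49 + 6*165) = -922963 - √(49 + 990) = -922963 - √1039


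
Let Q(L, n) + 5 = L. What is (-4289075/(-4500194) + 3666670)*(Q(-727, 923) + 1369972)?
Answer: 11296730199155914100/2250097 ≈ 5.0205e+12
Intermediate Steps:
Q(L, n) = -5 + L
(-4289075/(-4500194) + 3666670)*(Q(-727, 923) + 1369972) = (-4289075/(-4500194) + 3666670)*((-5 - 727) + 1369972) = (-4289075*(-1/4500194) + 3666670)*(-732 + 1369972) = (4289075/4500194 + 3666670)*1369240 = (16500730623055/4500194)*1369240 = 11296730199155914100/2250097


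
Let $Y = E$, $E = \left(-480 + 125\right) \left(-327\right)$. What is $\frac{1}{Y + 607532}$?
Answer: $\frac{1}{723617} \approx 1.3819 \cdot 10^{-6}$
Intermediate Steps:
$E = 116085$ ($E = \left(-355\right) \left(-327\right) = 116085$)
$Y = 116085$
$\frac{1}{Y + 607532} = \frac{1}{116085 + 607532} = \frac{1}{723617}$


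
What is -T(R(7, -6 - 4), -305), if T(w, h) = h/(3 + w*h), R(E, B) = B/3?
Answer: 915/3059 ≈ 0.29912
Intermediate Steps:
R(E, B) = B/3 (R(E, B) = B*(1/3) = B/3)
T(w, h) = h/(3 + h*w)
-T(R(7, -6 - 4), -305) = -(-305)/(3 - 305*(-6 - 4)/3) = -(-305)/(3 - 305*(-10)/3) = -(-305)/(3 - 305*(-10/3)) = -(-305)/(3 + 3050/3) = -(-305)/3059/3 = -(-305)*3/3059 = -1*(-915/3059) = 915/3059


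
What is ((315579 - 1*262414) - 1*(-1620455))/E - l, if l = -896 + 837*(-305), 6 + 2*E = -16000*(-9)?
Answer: 18445937077/71997 ≈ 2.5620e+5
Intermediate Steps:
E = 71997 (E = -3 + (-16000*(-9))/2 = -3 + (1/2)*144000 = -3 + 72000 = 71997)
l = -256181 (l = -896 - 255285 = -256181)
((315579 - 1*262414) - 1*(-1620455))/E - l = ((315579 - 1*262414) - 1*(-1620455))/71997 - 1*(-256181) = ((315579 - 262414) + 1620455)*(1/71997) + 256181 = (53165 + 1620455)*(1/71997) + 256181 = 1673620*(1/71997) + 256181 = 1673620/71997 + 256181 = 18445937077/71997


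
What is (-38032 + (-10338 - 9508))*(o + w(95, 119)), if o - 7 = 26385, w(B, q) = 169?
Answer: -1537297558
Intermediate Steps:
o = 26392 (o = 7 + 26385 = 26392)
(-38032 + (-10338 - 9508))*(o + w(95, 119)) = (-38032 + (-10338 - 9508))*(26392 + 169) = (-38032 - 19846)*26561 = -57878*26561 = -1537297558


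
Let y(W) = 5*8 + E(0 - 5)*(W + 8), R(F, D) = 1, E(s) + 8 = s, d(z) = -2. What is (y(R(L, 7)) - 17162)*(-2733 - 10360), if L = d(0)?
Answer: 225710227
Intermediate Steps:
L = -2
E(s) = -8 + s
y(W) = -64 - 13*W (y(W) = 5*8 + (-8 + (0 - 5))*(W + 8) = 40 + (-8 - 5)*(8 + W) = 40 - 13*(8 + W) = 40 + (-104 - 13*W) = -64 - 13*W)
(y(R(L, 7)) - 17162)*(-2733 - 10360) = ((-64 - 13*1) - 17162)*(-2733 - 10360) = ((-64 - 13) - 17162)*(-13093) = (-77 - 17162)*(-13093) = -17239*(-13093) = 225710227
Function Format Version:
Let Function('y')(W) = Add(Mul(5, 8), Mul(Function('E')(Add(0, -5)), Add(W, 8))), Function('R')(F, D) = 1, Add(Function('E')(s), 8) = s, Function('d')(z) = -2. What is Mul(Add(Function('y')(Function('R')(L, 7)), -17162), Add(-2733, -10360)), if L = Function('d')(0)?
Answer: 225710227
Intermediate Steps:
L = -2
Function('E')(s) = Add(-8, s)
Function('y')(W) = Add(-64, Mul(-13, W)) (Function('y')(W) = Add(Mul(5, 8), Mul(Add(-8, Add(0, -5)), Add(W, 8))) = Add(40, Mul(Add(-8, -5), Add(8, W))) = Add(40, Mul(-13, Add(8, W))) = Add(40, Add(-104, Mul(-13, W))) = Add(-64, Mul(-13, W)))
Mul(Add(Function('y')(Function('R')(L, 7)), -17162), Add(-2733, -10360)) = Mul(Add(Add(-64, Mul(-13, 1)), -17162), Add(-2733, -10360)) = Mul(Add(Add(-64, -13), -17162), -13093) = Mul(Add(-77, -17162), -13093) = Mul(-17239, -13093) = 225710227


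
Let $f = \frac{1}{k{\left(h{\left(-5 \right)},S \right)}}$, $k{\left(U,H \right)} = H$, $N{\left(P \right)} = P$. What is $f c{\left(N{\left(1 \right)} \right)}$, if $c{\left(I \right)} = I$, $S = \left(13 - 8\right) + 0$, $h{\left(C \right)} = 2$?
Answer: $\frac{1}{5} \approx 0.2$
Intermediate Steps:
$S = 5$ ($S = 5 + 0 = 5$)
$f = \frac{1}{5} \approx 0.2$
$f c{\left(N{\left(1 \right)} \right)} = \frac{1}{5} \cdot 1 = \frac{1}{5}$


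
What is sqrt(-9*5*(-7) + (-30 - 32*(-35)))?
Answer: sqrt(1405) ≈ 37.483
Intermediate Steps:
sqrt(-9*5*(-7) + (-30 - 32*(-35))) = sqrt(-45*(-7) + (-30 + 1120)) = sqrt(315 + 1090) = sqrt(1405)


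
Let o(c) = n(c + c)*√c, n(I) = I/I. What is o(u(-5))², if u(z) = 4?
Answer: 4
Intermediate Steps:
n(I) = 1
o(c) = √c (o(c) = 1*√c = √c)
o(u(-5))² = (√4)² = 2² = 4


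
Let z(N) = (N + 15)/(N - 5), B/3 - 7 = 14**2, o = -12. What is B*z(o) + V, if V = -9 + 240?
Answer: 2100/17 ≈ 123.53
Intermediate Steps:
V = 231
B = 609 (B = 21 + 3*14**2 = 21 + 3*196 = 21 + 588 = 609)
z(N) = (15 + N)/(-5 + N)
B*z(o) + V = 609*((15 - 12)/(-5 - 12)) + 231 = 609*(3/(-17)) + 231 = 609*(-1/17*3) + 231 = 609*(-3/17) + 231 = -1827/17 + 231 = 2100/17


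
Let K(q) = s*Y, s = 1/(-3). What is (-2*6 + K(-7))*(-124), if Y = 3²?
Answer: 1860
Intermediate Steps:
s = -⅓ ≈ -0.33333
Y = 9
K(q) = -3 (K(q) = -⅓*9 = -3)
(-2*6 + K(-7))*(-124) = (-2*6 - 3)*(-124) = (-12 - 3)*(-124) = -15*(-124) = 1860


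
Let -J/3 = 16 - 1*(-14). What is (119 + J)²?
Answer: 841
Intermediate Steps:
J = -90 (J = -3*(16 - 1*(-14)) = -3*(16 + 14) = -3*30 = -90)
(119 + J)² = (119 - 90)² = 29² = 841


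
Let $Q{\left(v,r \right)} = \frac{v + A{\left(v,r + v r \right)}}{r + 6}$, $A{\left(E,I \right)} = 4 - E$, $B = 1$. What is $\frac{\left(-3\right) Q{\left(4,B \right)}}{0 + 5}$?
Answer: $- \frac{12}{35} \approx -0.34286$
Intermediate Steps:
$Q{\left(v,r \right)} = \frac{4}{6 + r}$ ($Q{\left(v,r \right)} = \frac{v - \left(-4 + v\right)}{r + 6} = \frac{4}{6 + r}$)
$\frac{\left(-3\right) Q{\left(4,B \right)}}{0 + 5} = \frac{\left(-3\right) \frac{4}{6 + 1}}{0 + 5} = \frac{\left(-3\right) \frac{4}{7}}{5} = - 3 \cdot 4 \cdot \frac{1}{7} \cdot \frac{1}{5} = \left(-3\right) \frac{4}{7} \cdot \frac{1}{5} = \left(- \frac{12}{7}\right) \frac{1}{5} = - \frac{12}{35}$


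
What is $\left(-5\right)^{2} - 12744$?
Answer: $-12719$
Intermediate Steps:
$\left(-5\right)^{2} - 12744 = 25 - 12744 = -12719$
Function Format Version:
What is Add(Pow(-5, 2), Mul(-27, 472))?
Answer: -12719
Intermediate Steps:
Add(Pow(-5, 2), Mul(-27, 472)) = Add(25, -12744) = -12719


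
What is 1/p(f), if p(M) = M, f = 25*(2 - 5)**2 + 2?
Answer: 1/227 ≈ 0.0044053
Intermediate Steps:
f = 227 (f = 25*(-3)**2 + 2 = 25*9 + 2 = 225 + 2 = 227)
1/p(f) = 1/227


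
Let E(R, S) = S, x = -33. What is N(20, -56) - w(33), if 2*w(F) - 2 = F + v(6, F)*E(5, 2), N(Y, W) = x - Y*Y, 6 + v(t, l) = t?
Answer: -901/2 ≈ -450.50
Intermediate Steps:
v(t, l) = -6 + t
N(Y, W) = -33 - Y**2 (N(Y, W) = -33 - Y*Y = -33 - Y**2)
w(F) = 1 + F/2 (w(F) = 1 + (F + (-6 + 6)*2)/2 = 1 + (F + 0*2)/2 = 1 + (F + 0)/2 = 1 + F/2)
N(20, -56) - w(33) = (-33 - 1*20**2) - (1 + (1/2)*33) = (-33 - 1*400) - (1 + 33/2) = (-33 - 400) - 1*35/2 = -433 - 35/2 = -901/2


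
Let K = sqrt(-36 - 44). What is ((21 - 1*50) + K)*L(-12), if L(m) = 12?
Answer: -348 + 48*I*sqrt(5) ≈ -348.0 + 107.33*I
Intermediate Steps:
K = 4*I*sqrt(5) (K = sqrt(-80) = 4*I*sqrt(5) ≈ 8.9443*I)
((21 - 1*50) + K)*L(-12) = ((21 - 1*50) + 4*I*sqrt(5))*12 = ((21 - 50) + 4*I*sqrt(5))*12 = (-29 + 4*I*sqrt(5))*12 = -348 + 48*I*sqrt(5)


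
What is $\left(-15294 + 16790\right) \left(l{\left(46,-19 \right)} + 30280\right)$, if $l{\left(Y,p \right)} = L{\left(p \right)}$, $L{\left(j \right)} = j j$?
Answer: $45838936$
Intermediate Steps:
$L{\left(j \right)} = j^{2}$
$l{\left(Y,p \right)} = p^{2}$
$\left(-15294 + 16790\right) \left(l{\left(46,-19 \right)} + 30280\right) = \left(-15294 + 16790\right) \left(\left(-19\right)^{2} + 30280\right) = 1496 \left(361 + 30280\right) = 1496 \cdot 30641 = 45838936$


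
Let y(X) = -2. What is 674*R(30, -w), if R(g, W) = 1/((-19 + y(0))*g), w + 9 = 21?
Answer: -337/315 ≈ -1.0698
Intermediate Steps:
w = 12 (w = -9 + 21 = 12)
R(g, W) = -1/(21*g) (R(g, W) = 1/((-19 - 2)*g) = 1/((-21)*g) = -1/(21*g))
674*R(30, -w) = 674*(-1/21/30) = 674*(-1/21*1/30) = 674*(-1/630) = -337/315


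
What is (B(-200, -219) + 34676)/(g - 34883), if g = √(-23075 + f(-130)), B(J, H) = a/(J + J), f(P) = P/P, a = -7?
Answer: -483841407381/486738705200 - 13870407*I*√23074/486738705200 ≈ -0.99405 - 0.0043287*I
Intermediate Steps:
f(P) = 1
B(J, H) = -7/(2*J) (B(J, H) = -7/(J + J) = -7*1/(2*J) = -7/(2*J))
g = I*√23074 (g = √(-23075 + 1) = √(-23074) = I*√23074 ≈ 151.9*I)
(B(-200, -219) + 34676)/(g - 34883) = (-7/2/(-200) + 34676)/(I*√23074 - 34883) = (-7/2*(-1/200) + 34676)/(-34883 + I*√23074) = (7/400 + 34676)/(-34883 + I*√23074) = 13870407/(400*(-34883 + I*√23074))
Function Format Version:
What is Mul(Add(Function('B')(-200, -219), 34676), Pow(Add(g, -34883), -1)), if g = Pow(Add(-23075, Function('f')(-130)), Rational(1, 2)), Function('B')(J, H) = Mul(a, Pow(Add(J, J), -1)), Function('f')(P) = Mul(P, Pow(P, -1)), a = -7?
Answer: Add(Rational(-483841407381, 486738705200), Mul(Rational(-13870407, 486738705200), I, Pow(23074, Rational(1, 2)))) ≈ Add(-0.99405, Mul(-0.0043287, I))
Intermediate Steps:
Function('f')(P) = 1
Function('B')(J, H) = Mul(Rational(-7, 2), Pow(J, -1)) (Function('B')(J, H) = Mul(-7, Pow(Add(J, J), -1)) = Mul(-7, Pow(Mul(2, J), -1)) = Mul(-7, Mul(Rational(1, 2), Pow(J, -1))) = Mul(Rational(-7, 2), Pow(J, -1)))
g = Mul(I, Pow(23074, Rational(1, 2))) (g = Pow(Add(-23075, 1), Rational(1, 2)) = Pow(-23074, Rational(1, 2)) = Mul(I, Pow(23074, Rational(1, 2))) ≈ Mul(151.90, I))
Mul(Add(Function('B')(-200, -219), 34676), Pow(Add(g, -34883), -1)) = Mul(Add(Mul(Rational(-7, 2), Pow(-200, -1)), 34676), Pow(Add(Mul(I, Pow(23074, Rational(1, 2))), -34883), -1)) = Mul(Add(Mul(Rational(-7, 2), Rational(-1, 200)), 34676), Pow(Add(-34883, Mul(I, Pow(23074, Rational(1, 2)))), -1)) = Mul(Add(Rational(7, 400), 34676), Pow(Add(-34883, Mul(I, Pow(23074, Rational(1, 2)))), -1)) = Mul(Rational(13870407, 400), Pow(Add(-34883, Mul(I, Pow(23074, Rational(1, 2)))), -1))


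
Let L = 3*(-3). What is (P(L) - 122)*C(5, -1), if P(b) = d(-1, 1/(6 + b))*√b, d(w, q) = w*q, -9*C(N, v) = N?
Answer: 610/9 - 5*I/9 ≈ 67.778 - 0.55556*I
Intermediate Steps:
L = -9
C(N, v) = -N/9
d(w, q) = q*w
P(b) = -√b/(6 + b) (P(b) = (-1/(6 + b))*√b = -√b/(6 + b))
(P(L) - 122)*C(5, -1) = (-√(-9)/(6 - 9) - 122)*(-⅑*5) = (-1*3*I/(-3) - 122)*(-5/9) = (-1*3*I*(-⅓) - 122)*(-5/9) = (I - 122)*(-5/9) = (-122 + I)*(-5/9) = 610/9 - 5*I/9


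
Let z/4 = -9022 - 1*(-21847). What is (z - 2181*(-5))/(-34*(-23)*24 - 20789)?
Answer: -62205/2021 ≈ -30.779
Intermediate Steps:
z = 51300 (z = 4*(-9022 - 1*(-21847)) = 4*(-9022 + 21847) = 4*12825 = 51300)
(z - 2181*(-5))/(-34*(-23)*24 - 20789) = (51300 - 2181*(-5))/(-34*(-23)*24 - 20789) = (51300 + 10905)/(782*24 - 20789) = 62205/(18768 - 20789) = 62205/(-2021) = 62205*(-1/2021) = -62205/2021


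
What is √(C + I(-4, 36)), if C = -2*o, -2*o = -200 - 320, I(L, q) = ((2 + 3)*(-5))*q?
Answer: 2*I*√355 ≈ 37.683*I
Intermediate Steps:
I(L, q) = -25*q (I(L, q) = (5*(-5))*q = -25*q)
o = 260 (o = -(-200 - 320)/2 = -½*(-520) = 260)
C = -520 (C = -2*260 = -520)
√(C + I(-4, 36)) = √(-520 - 25*36) = √(-520 - 900) = √(-1420) = 2*I*√355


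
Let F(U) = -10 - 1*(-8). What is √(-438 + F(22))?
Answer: 2*I*√110 ≈ 20.976*I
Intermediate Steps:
F(U) = -2 (F(U) = -10 + 8 = -2)
√(-438 + F(22)) = √(-438 - 2) = √(-440) = 2*I*√110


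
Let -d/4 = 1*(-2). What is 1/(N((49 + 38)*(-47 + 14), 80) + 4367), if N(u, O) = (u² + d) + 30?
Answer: 1/8247046 ≈ 1.2126e-7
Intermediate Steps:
d = 8 (d = -4*(-2) = 8)
N(u, O) = 38 + u² (N(u, O) = (u² + 8) + 30 = (8 + u²) + 30 = 38 + u²)
1/(N((49 + 38)*(-47 + 14), 80) + 4367) = 1/((38 + ((49 + 38)*(-47 + 14))²) + 4367) = 1/((38 + (87*(-33))²) + 4367) = 1/((38 + (-2871)²) + 4367) = 1/((38 + 8242641) + 4367) = 1/(8242679 + 4367) = 1/8247046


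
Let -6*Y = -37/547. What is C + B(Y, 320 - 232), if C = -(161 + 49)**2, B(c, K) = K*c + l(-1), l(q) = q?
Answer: -72368113/1641 ≈ -44100.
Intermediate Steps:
Y = 37/3282 (Y = -(-37)/(6*547) = -1/6*(-37/547) = 37/3282 ≈ 0.011274)
B(c, K) = -1 + K*c (B(c, K) = K*c - 1 = -1 + K*c)
C = -44100 (C = -1*210**2 = -1*44100 = -44100)
C + B(Y, 320 - 232) = -44100 + (-1 + (320 - 232)*(37/3282)) = -44100 + (-1 + 88*(37/3282)) = -44100 + (-1 + 1628/1641) = -44100 - 13/1641 = -72368113/1641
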